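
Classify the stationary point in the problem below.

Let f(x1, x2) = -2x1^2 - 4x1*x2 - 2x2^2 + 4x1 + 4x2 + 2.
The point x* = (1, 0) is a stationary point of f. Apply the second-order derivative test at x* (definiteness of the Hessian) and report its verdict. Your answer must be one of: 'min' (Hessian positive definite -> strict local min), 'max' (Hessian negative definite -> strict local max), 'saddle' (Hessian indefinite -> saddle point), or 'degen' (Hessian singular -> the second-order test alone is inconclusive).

Compute the Hessian H = grad^2 f:
  H = [[-4, -4], [-4, -4]]
Verify stationarity: grad f(x*) = H x* + g = (0, 0).
Eigenvalues of H: -8, 0.
H has a zero eigenvalue (singular; negative semidefinite but not definite), so H is neither positive definite, negative definite, nor indefinite. The second-order test alone is inconclusive -> degen.
(Indeed, f is constant along the null direction of H through x*, so x* is not a strict local extremum.)

degen


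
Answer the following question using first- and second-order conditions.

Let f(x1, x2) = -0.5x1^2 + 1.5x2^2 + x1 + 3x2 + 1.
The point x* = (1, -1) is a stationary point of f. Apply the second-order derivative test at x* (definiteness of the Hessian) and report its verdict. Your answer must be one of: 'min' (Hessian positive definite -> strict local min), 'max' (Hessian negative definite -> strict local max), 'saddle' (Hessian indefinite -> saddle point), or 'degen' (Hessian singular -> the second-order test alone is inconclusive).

Compute the Hessian H = grad^2 f:
  H = [[-1, 0], [0, 3]]
Verify stationarity: grad f(x*) = H x* + g = (0, 0).
Eigenvalues of H: -1, 3.
Eigenvalues have mixed signs, so H is indefinite -> x* is a saddle point.

saddle


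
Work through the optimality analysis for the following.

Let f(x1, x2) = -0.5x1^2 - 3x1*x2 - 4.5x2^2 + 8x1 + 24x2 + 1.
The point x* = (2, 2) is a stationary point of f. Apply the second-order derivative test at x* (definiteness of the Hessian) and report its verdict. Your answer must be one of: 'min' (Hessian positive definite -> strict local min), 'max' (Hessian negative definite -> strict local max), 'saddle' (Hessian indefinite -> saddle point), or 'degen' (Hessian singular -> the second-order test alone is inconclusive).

Compute the Hessian H = grad^2 f:
  H = [[-1, -3], [-3, -9]]
Verify stationarity: grad f(x*) = H x* + g = (0, 0).
Eigenvalues of H: -10, 0.
H has a zero eigenvalue (singular; negative semidefinite but not definite), so H is neither positive definite, negative definite, nor indefinite. The second-order test alone is inconclusive -> degen.
(Indeed, f is constant along the null direction of H through x*, so x* is not a strict local extremum.)

degen


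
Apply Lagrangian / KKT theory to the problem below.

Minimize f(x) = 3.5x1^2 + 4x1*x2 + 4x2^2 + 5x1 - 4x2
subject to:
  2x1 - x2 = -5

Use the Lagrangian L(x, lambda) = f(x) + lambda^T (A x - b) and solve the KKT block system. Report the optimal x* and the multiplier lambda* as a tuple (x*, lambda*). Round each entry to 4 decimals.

Form the Lagrangian:
  L(x, lambda) = (1/2) x^T Q x + c^T x + lambda^T (A x - b)
Stationarity (grad_x L = 0): Q x + c + A^T lambda = 0.
Primal feasibility: A x = b.

This gives the KKT block system:
  [ Q   A^T ] [ x     ]   [-c ]
  [ A    0  ] [ lambda ] = [ b ]

Solving the linear system:
  x*      = (-1.7636, 1.4727)
  lambda* = (0.7273)
  f(x*)   = -5.5364

x* = (-1.7636, 1.4727), lambda* = (0.7273)


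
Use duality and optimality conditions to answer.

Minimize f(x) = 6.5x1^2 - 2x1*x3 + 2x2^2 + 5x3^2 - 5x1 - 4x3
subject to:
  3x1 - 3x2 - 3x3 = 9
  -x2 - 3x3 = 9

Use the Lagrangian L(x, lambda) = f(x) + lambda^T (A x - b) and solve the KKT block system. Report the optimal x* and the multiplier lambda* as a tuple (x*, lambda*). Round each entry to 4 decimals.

Form the Lagrangian:
  L(x, lambda) = (1/2) x^T Q x + c^T x + lambda^T (A x - b)
Stationarity (grad_x L = 0): Q x + c + A^T lambda = 0.
Primal feasibility: A x = b.

This gives the KKT block system:
  [ Q   A^T ] [ x     ]   [-c ]
  [ A    0  ] [ lambda ] = [ b ]

Solving the linear system:
  x*      = (-0.6792, -1.0189, -2.6604)
  lambda* = (2.8365, -12.5849)
  f(x*)   = 50.8868

x* = (-0.6792, -1.0189, -2.6604), lambda* = (2.8365, -12.5849)


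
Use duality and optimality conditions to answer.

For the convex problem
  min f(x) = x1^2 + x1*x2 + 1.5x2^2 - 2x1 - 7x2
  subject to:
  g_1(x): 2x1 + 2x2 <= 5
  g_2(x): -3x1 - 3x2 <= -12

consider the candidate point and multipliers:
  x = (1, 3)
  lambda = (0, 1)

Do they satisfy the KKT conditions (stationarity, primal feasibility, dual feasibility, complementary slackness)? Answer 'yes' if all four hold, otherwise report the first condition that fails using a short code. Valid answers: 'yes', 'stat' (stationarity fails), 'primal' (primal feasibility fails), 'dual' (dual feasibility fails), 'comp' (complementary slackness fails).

Gradient of f: grad f(x) = Q x + c = (3, 3)
Constraint values g_i(x) = a_i^T x - b_i:
  g_1((1, 3)) = 3
  g_2((1, 3)) = 0
Stationarity residual: grad f(x) + sum_i lambda_i a_i = (0, 0)
  -> stationarity OK
Primal feasibility (all g_i <= 0): FAILS
Dual feasibility (all lambda_i >= 0): OK
Complementary slackness (lambda_i * g_i(x) = 0 for all i): OK

Verdict: the first failing condition is primal_feasibility -> primal.

primal


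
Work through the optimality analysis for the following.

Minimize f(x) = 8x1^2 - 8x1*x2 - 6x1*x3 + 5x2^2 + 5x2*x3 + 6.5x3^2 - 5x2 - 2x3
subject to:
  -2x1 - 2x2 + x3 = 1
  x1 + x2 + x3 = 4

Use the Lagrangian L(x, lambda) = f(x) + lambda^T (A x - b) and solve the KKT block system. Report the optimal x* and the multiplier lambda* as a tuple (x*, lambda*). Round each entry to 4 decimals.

Form the Lagrangian:
  L(x, lambda) = (1/2) x^T Q x + c^T x + lambda^T (A x - b)
Stationarity (grad_x L = 0): Q x + c + A^T lambda = 0.
Primal feasibility: A x = b.

This gives the KKT block system:
  [ Q   A^T ] [ x     ]   [-c ]
  [ A    0  ] [ lambda ] = [ b ]

Solving the linear system:
  x*      = (1.0952, -0.0952, 3)
  lambda* = (-9.8889, -20.0635)
  f(x*)   = 42.3095

x* = (1.0952, -0.0952, 3), lambda* = (-9.8889, -20.0635)


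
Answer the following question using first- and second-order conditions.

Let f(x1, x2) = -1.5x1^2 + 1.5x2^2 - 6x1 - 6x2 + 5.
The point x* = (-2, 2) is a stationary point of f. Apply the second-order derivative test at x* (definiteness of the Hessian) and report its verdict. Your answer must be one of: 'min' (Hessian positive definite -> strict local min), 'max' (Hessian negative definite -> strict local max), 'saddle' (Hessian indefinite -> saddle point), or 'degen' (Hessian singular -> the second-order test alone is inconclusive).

Compute the Hessian H = grad^2 f:
  H = [[-3, 0], [0, 3]]
Verify stationarity: grad f(x*) = H x* + g = (0, 0).
Eigenvalues of H: -3, 3.
Eigenvalues have mixed signs, so H is indefinite -> x* is a saddle point.

saddle


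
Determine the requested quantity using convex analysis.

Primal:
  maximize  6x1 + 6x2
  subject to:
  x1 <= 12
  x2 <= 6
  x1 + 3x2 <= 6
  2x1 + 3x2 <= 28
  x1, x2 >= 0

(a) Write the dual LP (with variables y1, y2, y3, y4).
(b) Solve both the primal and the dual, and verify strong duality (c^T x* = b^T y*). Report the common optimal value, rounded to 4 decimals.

The standard primal-dual pair for 'max c^T x s.t. A x <= b, x >= 0' is:
  Dual:  min b^T y  s.t.  A^T y >= c,  y >= 0.

So the dual LP is:
  minimize  12y1 + 6y2 + 6y3 + 28y4
  subject to:
    y1 + y3 + 2y4 >= 6
    y2 + 3y3 + 3y4 >= 6
    y1, y2, y3, y4 >= 0

Solving the primal: x* = (6, 0).
  primal value c^T x* = 36.
Solving the dual: y* = (0, 0, 6, 0).
  dual value b^T y* = 36.
Strong duality: c^T x* = b^T y*. Confirmed.

36


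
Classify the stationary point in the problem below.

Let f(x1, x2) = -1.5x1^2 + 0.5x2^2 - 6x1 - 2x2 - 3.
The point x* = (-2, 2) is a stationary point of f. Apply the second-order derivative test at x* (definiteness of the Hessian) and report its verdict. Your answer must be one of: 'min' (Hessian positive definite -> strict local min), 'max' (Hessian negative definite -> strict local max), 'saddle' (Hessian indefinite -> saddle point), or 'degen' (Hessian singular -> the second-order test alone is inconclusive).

Compute the Hessian H = grad^2 f:
  H = [[-3, 0], [0, 1]]
Verify stationarity: grad f(x*) = H x* + g = (0, 0).
Eigenvalues of H: -3, 1.
Eigenvalues have mixed signs, so H is indefinite -> x* is a saddle point.

saddle


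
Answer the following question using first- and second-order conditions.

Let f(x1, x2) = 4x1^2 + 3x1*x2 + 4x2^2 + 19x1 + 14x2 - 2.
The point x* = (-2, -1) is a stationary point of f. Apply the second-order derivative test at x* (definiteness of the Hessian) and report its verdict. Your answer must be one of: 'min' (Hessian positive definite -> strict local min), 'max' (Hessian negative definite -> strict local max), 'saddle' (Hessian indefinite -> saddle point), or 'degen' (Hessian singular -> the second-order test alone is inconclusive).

Compute the Hessian H = grad^2 f:
  H = [[8, 3], [3, 8]]
Verify stationarity: grad f(x*) = H x* + g = (0, 0).
Eigenvalues of H: 5, 11.
Both eigenvalues > 0, so H is positive definite -> x* is a strict local min.

min


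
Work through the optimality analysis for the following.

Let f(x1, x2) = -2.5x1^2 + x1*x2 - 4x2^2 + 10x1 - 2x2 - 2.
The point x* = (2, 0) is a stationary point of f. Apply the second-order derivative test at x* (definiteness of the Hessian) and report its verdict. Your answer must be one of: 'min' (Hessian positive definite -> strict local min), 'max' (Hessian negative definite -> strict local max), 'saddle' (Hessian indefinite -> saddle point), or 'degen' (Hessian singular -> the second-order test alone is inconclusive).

Compute the Hessian H = grad^2 f:
  H = [[-5, 1], [1, -8]]
Verify stationarity: grad f(x*) = H x* + g = (0, 0).
Eigenvalues of H: -8.3028, -4.6972.
Both eigenvalues < 0, so H is negative definite -> x* is a strict local max.

max


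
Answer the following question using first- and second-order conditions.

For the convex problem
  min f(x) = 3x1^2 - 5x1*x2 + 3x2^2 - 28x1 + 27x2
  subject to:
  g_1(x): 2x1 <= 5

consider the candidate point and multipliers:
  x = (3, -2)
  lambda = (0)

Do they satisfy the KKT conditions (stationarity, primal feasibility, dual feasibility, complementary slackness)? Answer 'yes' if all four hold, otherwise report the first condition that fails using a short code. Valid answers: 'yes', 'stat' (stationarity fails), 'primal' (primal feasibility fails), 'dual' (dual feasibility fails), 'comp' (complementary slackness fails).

Gradient of f: grad f(x) = Q x + c = (0, 0)
Constraint values g_i(x) = a_i^T x - b_i:
  g_1((3, -2)) = 1
Stationarity residual: grad f(x) + sum_i lambda_i a_i = (0, 0)
  -> stationarity OK
Primal feasibility (all g_i <= 0): FAILS
Dual feasibility (all lambda_i >= 0): OK
Complementary slackness (lambda_i * g_i(x) = 0 for all i): OK

Verdict: the first failing condition is primal_feasibility -> primal.

primal


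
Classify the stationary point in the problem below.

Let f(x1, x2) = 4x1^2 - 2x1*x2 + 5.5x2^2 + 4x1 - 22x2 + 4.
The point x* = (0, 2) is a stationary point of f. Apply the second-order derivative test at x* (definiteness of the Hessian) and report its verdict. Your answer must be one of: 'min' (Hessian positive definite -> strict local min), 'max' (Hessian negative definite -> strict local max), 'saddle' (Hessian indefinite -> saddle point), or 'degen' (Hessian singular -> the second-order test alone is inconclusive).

Compute the Hessian H = grad^2 f:
  H = [[8, -2], [-2, 11]]
Verify stationarity: grad f(x*) = H x* + g = (0, 0).
Eigenvalues of H: 7, 12.
Both eigenvalues > 0, so H is positive definite -> x* is a strict local min.

min


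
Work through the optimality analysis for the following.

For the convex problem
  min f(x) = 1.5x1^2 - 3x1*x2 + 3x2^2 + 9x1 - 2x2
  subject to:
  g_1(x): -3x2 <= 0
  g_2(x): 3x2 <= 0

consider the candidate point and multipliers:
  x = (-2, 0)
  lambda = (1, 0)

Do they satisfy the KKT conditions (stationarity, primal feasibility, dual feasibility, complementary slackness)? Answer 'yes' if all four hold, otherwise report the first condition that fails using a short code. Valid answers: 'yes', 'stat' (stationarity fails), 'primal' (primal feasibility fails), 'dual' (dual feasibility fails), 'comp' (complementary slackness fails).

Gradient of f: grad f(x) = Q x + c = (3, 4)
Constraint values g_i(x) = a_i^T x - b_i:
  g_1((-2, 0)) = 0
  g_2((-2, 0)) = 0
Stationarity residual: grad f(x) + sum_i lambda_i a_i = (3, 1)
  -> stationarity FAILS
Primal feasibility (all g_i <= 0): OK
Dual feasibility (all lambda_i >= 0): OK
Complementary slackness (lambda_i * g_i(x) = 0 for all i): OK

Verdict: the first failing condition is stationarity -> stat.

stat


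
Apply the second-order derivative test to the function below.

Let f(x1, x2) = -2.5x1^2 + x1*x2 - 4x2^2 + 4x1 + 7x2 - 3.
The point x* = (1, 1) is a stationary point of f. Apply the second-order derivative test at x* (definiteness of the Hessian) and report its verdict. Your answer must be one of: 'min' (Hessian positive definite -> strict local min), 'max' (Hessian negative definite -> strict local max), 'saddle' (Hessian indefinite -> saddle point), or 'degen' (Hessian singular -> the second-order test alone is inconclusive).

Compute the Hessian H = grad^2 f:
  H = [[-5, 1], [1, -8]]
Verify stationarity: grad f(x*) = H x* + g = (0, 0).
Eigenvalues of H: -8.3028, -4.6972.
Both eigenvalues < 0, so H is negative definite -> x* is a strict local max.

max


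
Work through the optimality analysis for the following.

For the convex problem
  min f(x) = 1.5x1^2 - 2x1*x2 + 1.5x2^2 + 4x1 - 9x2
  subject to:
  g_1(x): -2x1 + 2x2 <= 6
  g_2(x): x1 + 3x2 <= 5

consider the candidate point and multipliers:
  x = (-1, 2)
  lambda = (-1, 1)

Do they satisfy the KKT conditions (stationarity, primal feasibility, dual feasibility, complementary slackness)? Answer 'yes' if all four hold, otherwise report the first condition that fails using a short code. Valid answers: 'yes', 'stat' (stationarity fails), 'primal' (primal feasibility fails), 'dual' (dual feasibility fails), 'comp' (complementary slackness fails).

Gradient of f: grad f(x) = Q x + c = (-3, -1)
Constraint values g_i(x) = a_i^T x - b_i:
  g_1((-1, 2)) = 0
  g_2((-1, 2)) = 0
Stationarity residual: grad f(x) + sum_i lambda_i a_i = (0, 0)
  -> stationarity OK
Primal feasibility (all g_i <= 0): OK
Dual feasibility (all lambda_i >= 0): FAILS
Complementary slackness (lambda_i * g_i(x) = 0 for all i): OK

Verdict: the first failing condition is dual_feasibility -> dual.

dual


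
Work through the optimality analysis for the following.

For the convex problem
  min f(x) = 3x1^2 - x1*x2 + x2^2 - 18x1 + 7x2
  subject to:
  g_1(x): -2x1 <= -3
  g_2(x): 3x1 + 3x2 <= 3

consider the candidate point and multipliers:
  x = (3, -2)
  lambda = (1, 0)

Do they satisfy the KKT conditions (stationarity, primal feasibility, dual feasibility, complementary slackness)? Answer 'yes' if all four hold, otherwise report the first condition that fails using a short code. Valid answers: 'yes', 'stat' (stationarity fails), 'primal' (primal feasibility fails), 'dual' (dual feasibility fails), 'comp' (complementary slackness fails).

Gradient of f: grad f(x) = Q x + c = (2, 0)
Constraint values g_i(x) = a_i^T x - b_i:
  g_1((3, -2)) = -3
  g_2((3, -2)) = 0
Stationarity residual: grad f(x) + sum_i lambda_i a_i = (0, 0)
  -> stationarity OK
Primal feasibility (all g_i <= 0): OK
Dual feasibility (all lambda_i >= 0): OK
Complementary slackness (lambda_i * g_i(x) = 0 for all i): FAILS

Verdict: the first failing condition is complementary_slackness -> comp.

comp


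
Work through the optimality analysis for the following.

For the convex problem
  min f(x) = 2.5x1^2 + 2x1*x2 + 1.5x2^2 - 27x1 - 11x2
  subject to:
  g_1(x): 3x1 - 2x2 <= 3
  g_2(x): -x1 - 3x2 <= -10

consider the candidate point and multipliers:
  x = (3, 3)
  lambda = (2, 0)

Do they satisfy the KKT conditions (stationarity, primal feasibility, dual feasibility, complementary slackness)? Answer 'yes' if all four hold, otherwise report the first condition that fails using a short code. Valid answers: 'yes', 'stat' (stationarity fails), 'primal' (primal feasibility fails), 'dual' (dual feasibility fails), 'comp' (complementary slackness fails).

Gradient of f: grad f(x) = Q x + c = (-6, 4)
Constraint values g_i(x) = a_i^T x - b_i:
  g_1((3, 3)) = 0
  g_2((3, 3)) = -2
Stationarity residual: grad f(x) + sum_i lambda_i a_i = (0, 0)
  -> stationarity OK
Primal feasibility (all g_i <= 0): OK
Dual feasibility (all lambda_i >= 0): OK
Complementary slackness (lambda_i * g_i(x) = 0 for all i): OK

Verdict: yes, KKT holds.

yes


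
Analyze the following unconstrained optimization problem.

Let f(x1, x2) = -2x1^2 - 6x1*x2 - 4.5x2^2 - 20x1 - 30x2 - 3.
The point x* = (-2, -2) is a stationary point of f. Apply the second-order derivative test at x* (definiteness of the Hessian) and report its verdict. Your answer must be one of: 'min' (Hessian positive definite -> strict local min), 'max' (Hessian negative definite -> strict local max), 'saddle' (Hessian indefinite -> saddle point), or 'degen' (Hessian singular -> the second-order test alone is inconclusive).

Compute the Hessian H = grad^2 f:
  H = [[-4, -6], [-6, -9]]
Verify stationarity: grad f(x*) = H x* + g = (0, 0).
Eigenvalues of H: -13, 0.
H has a zero eigenvalue (singular; negative semidefinite but not definite), so H is neither positive definite, negative definite, nor indefinite. The second-order test alone is inconclusive -> degen.
(Indeed, f is constant along the null direction of H through x*, so x* is not a strict local extremum.)

degen


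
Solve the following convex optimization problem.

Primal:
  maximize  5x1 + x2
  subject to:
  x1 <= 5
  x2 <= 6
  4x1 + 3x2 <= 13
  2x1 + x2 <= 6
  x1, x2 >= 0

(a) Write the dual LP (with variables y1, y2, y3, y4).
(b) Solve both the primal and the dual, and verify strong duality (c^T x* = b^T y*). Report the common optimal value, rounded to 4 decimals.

The standard primal-dual pair for 'max c^T x s.t. A x <= b, x >= 0' is:
  Dual:  min b^T y  s.t.  A^T y >= c,  y >= 0.

So the dual LP is:
  minimize  5y1 + 6y2 + 13y3 + 6y4
  subject to:
    y1 + 4y3 + 2y4 >= 5
    y2 + 3y3 + y4 >= 1
    y1, y2, y3, y4 >= 0

Solving the primal: x* = (3, 0).
  primal value c^T x* = 15.
Solving the dual: y* = (0, 0, 0, 2.5).
  dual value b^T y* = 15.
Strong duality: c^T x* = b^T y*. Confirmed.

15


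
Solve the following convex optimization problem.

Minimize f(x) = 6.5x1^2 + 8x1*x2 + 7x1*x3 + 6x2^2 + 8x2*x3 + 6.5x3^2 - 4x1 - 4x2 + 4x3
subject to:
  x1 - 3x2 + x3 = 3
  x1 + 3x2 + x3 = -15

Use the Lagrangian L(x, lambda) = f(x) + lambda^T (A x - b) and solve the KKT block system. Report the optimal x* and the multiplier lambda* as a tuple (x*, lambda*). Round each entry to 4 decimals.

Form the Lagrangian:
  L(x, lambda) = (1/2) x^T Q x + c^T x + lambda^T (A x - b)
Stationarity (grad_x L = 0): Q x + c + A^T lambda = 0.
Primal feasibility: A x = b.

This gives the KKT block system:
  [ Q   A^T ] [ x     ]   [-c ]
  [ A    0  ] [ lambda ] = [ b ]

Solving the linear system:
  x*      = (-2.3333, -3, -3.6667)
  lambda* = (27.3333, 56.6667)
  f(x*)   = 387.3333

x* = (-2.3333, -3, -3.6667), lambda* = (27.3333, 56.6667)


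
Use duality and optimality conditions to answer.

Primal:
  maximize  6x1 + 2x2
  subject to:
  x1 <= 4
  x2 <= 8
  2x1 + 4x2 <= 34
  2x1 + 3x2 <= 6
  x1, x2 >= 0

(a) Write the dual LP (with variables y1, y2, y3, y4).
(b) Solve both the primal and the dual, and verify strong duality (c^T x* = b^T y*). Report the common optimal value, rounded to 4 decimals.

The standard primal-dual pair for 'max c^T x s.t. A x <= b, x >= 0' is:
  Dual:  min b^T y  s.t.  A^T y >= c,  y >= 0.

So the dual LP is:
  minimize  4y1 + 8y2 + 34y3 + 6y4
  subject to:
    y1 + 2y3 + 2y4 >= 6
    y2 + 4y3 + 3y4 >= 2
    y1, y2, y3, y4 >= 0

Solving the primal: x* = (3, 0).
  primal value c^T x* = 18.
Solving the dual: y* = (0, 0, 0, 3).
  dual value b^T y* = 18.
Strong duality: c^T x* = b^T y*. Confirmed.

18


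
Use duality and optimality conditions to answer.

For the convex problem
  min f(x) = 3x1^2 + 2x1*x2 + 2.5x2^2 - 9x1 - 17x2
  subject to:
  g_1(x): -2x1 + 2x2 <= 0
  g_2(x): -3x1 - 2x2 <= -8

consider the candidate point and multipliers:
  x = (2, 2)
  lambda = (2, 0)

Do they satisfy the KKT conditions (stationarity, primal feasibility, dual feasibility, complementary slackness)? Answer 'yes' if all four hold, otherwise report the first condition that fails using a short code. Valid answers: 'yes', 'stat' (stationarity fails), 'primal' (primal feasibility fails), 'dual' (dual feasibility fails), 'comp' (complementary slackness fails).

Gradient of f: grad f(x) = Q x + c = (7, -3)
Constraint values g_i(x) = a_i^T x - b_i:
  g_1((2, 2)) = 0
  g_2((2, 2)) = -2
Stationarity residual: grad f(x) + sum_i lambda_i a_i = (3, 1)
  -> stationarity FAILS
Primal feasibility (all g_i <= 0): OK
Dual feasibility (all lambda_i >= 0): OK
Complementary slackness (lambda_i * g_i(x) = 0 for all i): OK

Verdict: the first failing condition is stationarity -> stat.

stat


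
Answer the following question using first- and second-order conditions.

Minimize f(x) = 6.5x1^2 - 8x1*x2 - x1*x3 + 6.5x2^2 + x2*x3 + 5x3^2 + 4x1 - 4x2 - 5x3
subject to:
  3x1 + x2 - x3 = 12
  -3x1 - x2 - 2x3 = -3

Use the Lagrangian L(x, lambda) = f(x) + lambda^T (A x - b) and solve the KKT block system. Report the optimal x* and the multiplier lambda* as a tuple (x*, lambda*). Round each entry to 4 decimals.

Form the Lagrangian:
  L(x, lambda) = (1/2) x^T Q x + c^T x + lambda^T (A x - b)
Stationarity (grad_x L = 0): Q x + c + A^T lambda = 0.
Primal feasibility: A x = b.

This gives the KKT block system:
  [ Q   A^T ] [ x     ]   [-c ]
  [ A    0  ] [ lambda ] = [ b ]

Solving the linear system:
  x*      = (2.2191, 2.3427, -3)
  lambda* = (-15.427, -9.7247)
  f(x*)   = 85.2275

x* = (2.2191, 2.3427, -3), lambda* = (-15.427, -9.7247)


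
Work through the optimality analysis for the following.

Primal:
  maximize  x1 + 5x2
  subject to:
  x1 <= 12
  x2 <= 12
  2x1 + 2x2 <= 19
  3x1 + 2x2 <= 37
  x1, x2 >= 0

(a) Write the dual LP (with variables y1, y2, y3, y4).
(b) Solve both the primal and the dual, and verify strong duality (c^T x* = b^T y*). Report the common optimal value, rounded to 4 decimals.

The standard primal-dual pair for 'max c^T x s.t. A x <= b, x >= 0' is:
  Dual:  min b^T y  s.t.  A^T y >= c,  y >= 0.

So the dual LP is:
  minimize  12y1 + 12y2 + 19y3 + 37y4
  subject to:
    y1 + 2y3 + 3y4 >= 1
    y2 + 2y3 + 2y4 >= 5
    y1, y2, y3, y4 >= 0

Solving the primal: x* = (0, 9.5).
  primal value c^T x* = 47.5.
Solving the dual: y* = (0, 0, 2.5, 0).
  dual value b^T y* = 47.5.
Strong duality: c^T x* = b^T y*. Confirmed.

47.5


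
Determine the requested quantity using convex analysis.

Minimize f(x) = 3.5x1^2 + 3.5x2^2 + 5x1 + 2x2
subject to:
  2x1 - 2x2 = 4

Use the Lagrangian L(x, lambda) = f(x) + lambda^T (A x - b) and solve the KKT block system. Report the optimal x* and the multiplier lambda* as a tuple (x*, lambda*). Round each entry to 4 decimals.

Form the Lagrangian:
  L(x, lambda) = (1/2) x^T Q x + c^T x + lambda^T (A x - b)
Stationarity (grad_x L = 0): Q x + c + A^T lambda = 0.
Primal feasibility: A x = b.

This gives the KKT block system:
  [ Q   A^T ] [ x     ]   [-c ]
  [ A    0  ] [ lambda ] = [ b ]

Solving the linear system:
  x*      = (0.5, -1.5)
  lambda* = (-4.25)
  f(x*)   = 8.25

x* = (0.5, -1.5), lambda* = (-4.25)


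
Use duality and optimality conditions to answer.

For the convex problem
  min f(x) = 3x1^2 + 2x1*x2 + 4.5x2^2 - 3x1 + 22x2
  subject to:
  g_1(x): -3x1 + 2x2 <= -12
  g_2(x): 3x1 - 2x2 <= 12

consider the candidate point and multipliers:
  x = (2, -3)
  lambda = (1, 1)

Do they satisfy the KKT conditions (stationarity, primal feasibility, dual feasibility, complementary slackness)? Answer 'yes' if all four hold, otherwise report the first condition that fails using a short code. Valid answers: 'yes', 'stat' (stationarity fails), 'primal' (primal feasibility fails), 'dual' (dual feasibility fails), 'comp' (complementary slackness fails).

Gradient of f: grad f(x) = Q x + c = (3, -1)
Constraint values g_i(x) = a_i^T x - b_i:
  g_1((2, -3)) = 0
  g_2((2, -3)) = 0
Stationarity residual: grad f(x) + sum_i lambda_i a_i = (3, -1)
  -> stationarity FAILS
Primal feasibility (all g_i <= 0): OK
Dual feasibility (all lambda_i >= 0): OK
Complementary slackness (lambda_i * g_i(x) = 0 for all i): OK

Verdict: the first failing condition is stationarity -> stat.

stat


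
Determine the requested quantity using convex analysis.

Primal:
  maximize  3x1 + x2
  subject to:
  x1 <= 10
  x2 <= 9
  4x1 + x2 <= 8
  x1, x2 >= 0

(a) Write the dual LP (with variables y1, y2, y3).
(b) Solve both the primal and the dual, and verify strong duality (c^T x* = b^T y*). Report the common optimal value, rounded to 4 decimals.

The standard primal-dual pair for 'max c^T x s.t. A x <= b, x >= 0' is:
  Dual:  min b^T y  s.t.  A^T y >= c,  y >= 0.

So the dual LP is:
  minimize  10y1 + 9y2 + 8y3
  subject to:
    y1 + 4y3 >= 3
    y2 + y3 >= 1
    y1, y2, y3 >= 0

Solving the primal: x* = (0, 8).
  primal value c^T x* = 8.
Solving the dual: y* = (0, 0, 1).
  dual value b^T y* = 8.
Strong duality: c^T x* = b^T y*. Confirmed.

8


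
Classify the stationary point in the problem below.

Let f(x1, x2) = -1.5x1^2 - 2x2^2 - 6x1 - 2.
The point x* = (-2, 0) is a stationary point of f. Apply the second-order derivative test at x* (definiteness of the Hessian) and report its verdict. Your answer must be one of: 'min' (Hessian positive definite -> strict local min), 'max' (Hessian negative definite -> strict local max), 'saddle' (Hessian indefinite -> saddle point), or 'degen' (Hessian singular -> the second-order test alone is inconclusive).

Compute the Hessian H = grad^2 f:
  H = [[-3, 0], [0, -4]]
Verify stationarity: grad f(x*) = H x* + g = (0, 0).
Eigenvalues of H: -4, -3.
Both eigenvalues < 0, so H is negative definite -> x* is a strict local max.

max


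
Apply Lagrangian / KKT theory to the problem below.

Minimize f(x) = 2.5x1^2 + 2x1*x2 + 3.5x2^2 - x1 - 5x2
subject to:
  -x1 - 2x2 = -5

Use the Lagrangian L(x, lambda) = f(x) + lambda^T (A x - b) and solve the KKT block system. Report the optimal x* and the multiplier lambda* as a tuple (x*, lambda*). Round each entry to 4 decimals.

Form the Lagrangian:
  L(x, lambda) = (1/2) x^T Q x + c^T x + lambda^T (A x - b)
Stationarity (grad_x L = 0): Q x + c + A^T lambda = 0.
Primal feasibility: A x = b.

This gives the KKT block system:
  [ Q   A^T ] [ x     ]   [-c ]
  [ A    0  ] [ lambda ] = [ b ]

Solving the linear system:
  x*      = (0.4737, 2.2632)
  lambda* = (5.8947)
  f(x*)   = 8.8421

x* = (0.4737, 2.2632), lambda* = (5.8947)


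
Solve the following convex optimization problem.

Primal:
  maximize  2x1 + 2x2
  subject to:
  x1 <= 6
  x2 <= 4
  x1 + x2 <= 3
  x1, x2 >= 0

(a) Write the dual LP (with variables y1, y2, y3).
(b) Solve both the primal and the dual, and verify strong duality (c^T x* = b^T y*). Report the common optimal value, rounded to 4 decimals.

The standard primal-dual pair for 'max c^T x s.t. A x <= b, x >= 0' is:
  Dual:  min b^T y  s.t.  A^T y >= c,  y >= 0.

So the dual LP is:
  minimize  6y1 + 4y2 + 3y3
  subject to:
    y1 + y3 >= 2
    y2 + y3 >= 2
    y1, y2, y3 >= 0

Solving the primal: x* = (3, 0).
  primal value c^T x* = 6.
Solving the dual: y* = (0, 0, 2).
  dual value b^T y* = 6.
Strong duality: c^T x* = b^T y*. Confirmed.

6


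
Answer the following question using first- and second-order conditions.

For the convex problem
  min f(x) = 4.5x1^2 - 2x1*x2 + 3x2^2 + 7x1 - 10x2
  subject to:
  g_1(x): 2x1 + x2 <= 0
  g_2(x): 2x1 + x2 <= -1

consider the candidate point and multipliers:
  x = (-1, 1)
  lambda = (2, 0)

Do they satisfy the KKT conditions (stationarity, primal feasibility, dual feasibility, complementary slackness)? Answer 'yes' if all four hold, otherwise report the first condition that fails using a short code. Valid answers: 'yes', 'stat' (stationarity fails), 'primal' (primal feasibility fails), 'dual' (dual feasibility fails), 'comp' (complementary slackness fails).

Gradient of f: grad f(x) = Q x + c = (-4, -2)
Constraint values g_i(x) = a_i^T x - b_i:
  g_1((-1, 1)) = -1
  g_2((-1, 1)) = 0
Stationarity residual: grad f(x) + sum_i lambda_i a_i = (0, 0)
  -> stationarity OK
Primal feasibility (all g_i <= 0): OK
Dual feasibility (all lambda_i >= 0): OK
Complementary slackness (lambda_i * g_i(x) = 0 for all i): FAILS

Verdict: the first failing condition is complementary_slackness -> comp.

comp


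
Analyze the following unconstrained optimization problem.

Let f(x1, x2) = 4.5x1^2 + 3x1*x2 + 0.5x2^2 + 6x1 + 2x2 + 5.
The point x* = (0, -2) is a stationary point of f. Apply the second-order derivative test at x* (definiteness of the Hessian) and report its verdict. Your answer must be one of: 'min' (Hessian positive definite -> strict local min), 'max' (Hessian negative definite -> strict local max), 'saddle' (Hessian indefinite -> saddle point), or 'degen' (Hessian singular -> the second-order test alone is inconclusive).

Compute the Hessian H = grad^2 f:
  H = [[9, 3], [3, 1]]
Verify stationarity: grad f(x*) = H x* + g = (0, 0).
Eigenvalues of H: 0, 10.
H has a zero eigenvalue (singular; positive semidefinite but not definite), so H is neither positive definite, negative definite, nor indefinite. The second-order test alone is inconclusive -> degen.
(Indeed, f is constant along the null direction of H through x*, so x* is not a strict local extremum.)

degen


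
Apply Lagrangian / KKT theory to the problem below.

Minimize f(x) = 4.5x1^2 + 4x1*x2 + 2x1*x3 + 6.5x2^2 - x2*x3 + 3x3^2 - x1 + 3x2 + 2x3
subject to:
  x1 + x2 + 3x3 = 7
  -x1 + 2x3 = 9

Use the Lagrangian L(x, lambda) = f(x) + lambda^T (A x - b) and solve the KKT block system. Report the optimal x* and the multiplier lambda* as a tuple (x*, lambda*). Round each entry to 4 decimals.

Form the Lagrangian:
  L(x, lambda) = (1/2) x^T Q x + c^T x + lambda^T (A x - b)
Stationarity (grad_x L = 0): Q x + c + A^T lambda = 0.
Primal feasibility: A x = b.

This gives the KKT block system:
  [ Q   A^T ] [ x     ]   [-c ]
  [ A    0  ] [ lambda ] = [ b ]

Solving the linear system:
  x*      = (-2.8164, 0.541, 3.0918)
  lambda* = (4.3246, -13.6754)
  f(x*)   = 51.7148

x* = (-2.8164, 0.541, 3.0918), lambda* = (4.3246, -13.6754)


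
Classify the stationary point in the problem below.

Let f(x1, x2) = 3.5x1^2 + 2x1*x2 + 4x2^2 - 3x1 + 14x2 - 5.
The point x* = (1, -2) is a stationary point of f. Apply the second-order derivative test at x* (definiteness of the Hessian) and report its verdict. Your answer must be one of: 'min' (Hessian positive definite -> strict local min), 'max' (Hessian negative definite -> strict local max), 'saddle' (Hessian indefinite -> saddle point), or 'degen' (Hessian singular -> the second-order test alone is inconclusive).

Compute the Hessian H = grad^2 f:
  H = [[7, 2], [2, 8]]
Verify stationarity: grad f(x*) = H x* + g = (0, 0).
Eigenvalues of H: 5.4384, 9.5616.
Both eigenvalues > 0, so H is positive definite -> x* is a strict local min.

min


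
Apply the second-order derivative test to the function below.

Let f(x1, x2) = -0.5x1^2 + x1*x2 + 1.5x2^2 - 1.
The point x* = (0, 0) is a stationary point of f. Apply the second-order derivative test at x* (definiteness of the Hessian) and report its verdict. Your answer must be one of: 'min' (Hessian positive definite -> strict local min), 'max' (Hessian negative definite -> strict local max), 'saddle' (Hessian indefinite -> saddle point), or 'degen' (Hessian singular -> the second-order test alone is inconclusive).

Compute the Hessian H = grad^2 f:
  H = [[-1, 1], [1, 3]]
Verify stationarity: grad f(x*) = H x* + g = (0, 0).
Eigenvalues of H: -1.2361, 3.2361.
Eigenvalues have mixed signs, so H is indefinite -> x* is a saddle point.

saddle


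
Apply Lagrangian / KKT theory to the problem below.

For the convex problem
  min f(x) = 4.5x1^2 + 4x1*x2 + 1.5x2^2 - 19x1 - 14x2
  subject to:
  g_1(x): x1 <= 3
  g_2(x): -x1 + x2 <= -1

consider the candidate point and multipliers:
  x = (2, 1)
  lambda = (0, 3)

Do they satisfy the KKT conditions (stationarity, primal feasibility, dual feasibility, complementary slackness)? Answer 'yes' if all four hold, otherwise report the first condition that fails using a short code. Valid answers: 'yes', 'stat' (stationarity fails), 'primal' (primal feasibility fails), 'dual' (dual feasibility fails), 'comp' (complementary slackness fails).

Gradient of f: grad f(x) = Q x + c = (3, -3)
Constraint values g_i(x) = a_i^T x - b_i:
  g_1((2, 1)) = -1
  g_2((2, 1)) = 0
Stationarity residual: grad f(x) + sum_i lambda_i a_i = (0, 0)
  -> stationarity OK
Primal feasibility (all g_i <= 0): OK
Dual feasibility (all lambda_i >= 0): OK
Complementary slackness (lambda_i * g_i(x) = 0 for all i): OK

Verdict: yes, KKT holds.

yes


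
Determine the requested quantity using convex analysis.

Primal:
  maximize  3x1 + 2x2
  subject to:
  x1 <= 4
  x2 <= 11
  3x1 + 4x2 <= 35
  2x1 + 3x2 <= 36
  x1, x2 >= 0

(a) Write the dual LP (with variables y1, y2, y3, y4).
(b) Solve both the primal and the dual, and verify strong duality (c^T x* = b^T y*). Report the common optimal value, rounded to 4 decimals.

The standard primal-dual pair for 'max c^T x s.t. A x <= b, x >= 0' is:
  Dual:  min b^T y  s.t.  A^T y >= c,  y >= 0.

So the dual LP is:
  minimize  4y1 + 11y2 + 35y3 + 36y4
  subject to:
    y1 + 3y3 + 2y4 >= 3
    y2 + 4y3 + 3y4 >= 2
    y1, y2, y3, y4 >= 0

Solving the primal: x* = (4, 5.75).
  primal value c^T x* = 23.5.
Solving the dual: y* = (1.5, 0, 0.5, 0).
  dual value b^T y* = 23.5.
Strong duality: c^T x* = b^T y*. Confirmed.

23.5


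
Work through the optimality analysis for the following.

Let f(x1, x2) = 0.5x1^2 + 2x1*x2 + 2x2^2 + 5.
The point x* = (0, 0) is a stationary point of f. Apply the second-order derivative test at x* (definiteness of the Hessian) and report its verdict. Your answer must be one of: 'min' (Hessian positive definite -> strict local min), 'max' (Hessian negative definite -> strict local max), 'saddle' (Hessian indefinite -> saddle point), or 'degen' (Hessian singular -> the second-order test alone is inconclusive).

Compute the Hessian H = grad^2 f:
  H = [[1, 2], [2, 4]]
Verify stationarity: grad f(x*) = H x* + g = (0, 0).
Eigenvalues of H: 0, 5.
H has a zero eigenvalue (singular; positive semidefinite but not definite), so H is neither positive definite, negative definite, nor indefinite. The second-order test alone is inconclusive -> degen.
(Indeed, f is constant along the null direction of H through x*, so x* is not a strict local extremum.)

degen


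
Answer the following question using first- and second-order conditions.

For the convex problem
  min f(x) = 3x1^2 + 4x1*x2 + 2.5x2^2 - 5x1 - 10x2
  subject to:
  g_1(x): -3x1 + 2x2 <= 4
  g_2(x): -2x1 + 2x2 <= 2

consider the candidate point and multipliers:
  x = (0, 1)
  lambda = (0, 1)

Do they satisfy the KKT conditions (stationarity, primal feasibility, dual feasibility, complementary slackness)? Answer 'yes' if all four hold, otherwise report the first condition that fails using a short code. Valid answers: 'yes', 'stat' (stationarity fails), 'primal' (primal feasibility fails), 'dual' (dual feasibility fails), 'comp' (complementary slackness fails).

Gradient of f: grad f(x) = Q x + c = (-1, -5)
Constraint values g_i(x) = a_i^T x - b_i:
  g_1((0, 1)) = -2
  g_2((0, 1)) = 0
Stationarity residual: grad f(x) + sum_i lambda_i a_i = (-3, -3)
  -> stationarity FAILS
Primal feasibility (all g_i <= 0): OK
Dual feasibility (all lambda_i >= 0): OK
Complementary slackness (lambda_i * g_i(x) = 0 for all i): OK

Verdict: the first failing condition is stationarity -> stat.

stat


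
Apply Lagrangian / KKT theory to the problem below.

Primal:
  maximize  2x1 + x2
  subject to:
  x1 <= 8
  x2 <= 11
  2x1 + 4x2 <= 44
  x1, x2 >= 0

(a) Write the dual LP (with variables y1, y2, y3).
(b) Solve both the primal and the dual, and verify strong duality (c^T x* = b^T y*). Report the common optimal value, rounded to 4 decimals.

The standard primal-dual pair for 'max c^T x s.t. A x <= b, x >= 0' is:
  Dual:  min b^T y  s.t.  A^T y >= c,  y >= 0.

So the dual LP is:
  minimize  8y1 + 11y2 + 44y3
  subject to:
    y1 + 2y3 >= 2
    y2 + 4y3 >= 1
    y1, y2, y3 >= 0

Solving the primal: x* = (8, 7).
  primal value c^T x* = 23.
Solving the dual: y* = (1.5, 0, 0.25).
  dual value b^T y* = 23.
Strong duality: c^T x* = b^T y*. Confirmed.

23


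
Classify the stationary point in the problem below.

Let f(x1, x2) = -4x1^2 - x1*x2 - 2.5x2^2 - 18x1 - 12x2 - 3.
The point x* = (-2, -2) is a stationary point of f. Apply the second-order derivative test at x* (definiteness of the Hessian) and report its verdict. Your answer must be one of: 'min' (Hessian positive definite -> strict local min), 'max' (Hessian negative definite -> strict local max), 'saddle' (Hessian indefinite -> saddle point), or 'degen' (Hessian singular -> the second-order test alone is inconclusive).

Compute the Hessian H = grad^2 f:
  H = [[-8, -1], [-1, -5]]
Verify stationarity: grad f(x*) = H x* + g = (0, 0).
Eigenvalues of H: -8.3028, -4.6972.
Both eigenvalues < 0, so H is negative definite -> x* is a strict local max.

max


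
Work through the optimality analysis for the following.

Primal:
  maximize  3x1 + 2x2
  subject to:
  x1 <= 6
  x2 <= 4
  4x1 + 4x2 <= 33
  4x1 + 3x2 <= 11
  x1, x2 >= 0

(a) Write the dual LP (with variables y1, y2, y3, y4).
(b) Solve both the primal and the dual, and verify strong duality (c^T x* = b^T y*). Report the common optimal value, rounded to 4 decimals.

The standard primal-dual pair for 'max c^T x s.t. A x <= b, x >= 0' is:
  Dual:  min b^T y  s.t.  A^T y >= c,  y >= 0.

So the dual LP is:
  minimize  6y1 + 4y2 + 33y3 + 11y4
  subject to:
    y1 + 4y3 + 4y4 >= 3
    y2 + 4y3 + 3y4 >= 2
    y1, y2, y3, y4 >= 0

Solving the primal: x* = (2.75, 0).
  primal value c^T x* = 8.25.
Solving the dual: y* = (0, 0, 0, 0.75).
  dual value b^T y* = 8.25.
Strong duality: c^T x* = b^T y*. Confirmed.

8.25


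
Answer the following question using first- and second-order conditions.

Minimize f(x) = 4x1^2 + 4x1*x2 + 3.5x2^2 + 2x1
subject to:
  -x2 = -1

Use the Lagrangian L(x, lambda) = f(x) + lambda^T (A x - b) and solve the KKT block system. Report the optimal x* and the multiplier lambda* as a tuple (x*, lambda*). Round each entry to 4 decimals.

Form the Lagrangian:
  L(x, lambda) = (1/2) x^T Q x + c^T x + lambda^T (A x - b)
Stationarity (grad_x L = 0): Q x + c + A^T lambda = 0.
Primal feasibility: A x = b.

This gives the KKT block system:
  [ Q   A^T ] [ x     ]   [-c ]
  [ A    0  ] [ lambda ] = [ b ]

Solving the linear system:
  x*      = (-0.75, 1)
  lambda* = (4)
  f(x*)   = 1.25

x* = (-0.75, 1), lambda* = (4)


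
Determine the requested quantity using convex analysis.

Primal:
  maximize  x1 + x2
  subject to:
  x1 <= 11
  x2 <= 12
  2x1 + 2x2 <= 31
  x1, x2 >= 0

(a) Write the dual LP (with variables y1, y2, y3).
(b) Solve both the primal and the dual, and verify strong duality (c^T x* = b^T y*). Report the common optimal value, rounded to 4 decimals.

The standard primal-dual pair for 'max c^T x s.t. A x <= b, x >= 0' is:
  Dual:  min b^T y  s.t.  A^T y >= c,  y >= 0.

So the dual LP is:
  minimize  11y1 + 12y2 + 31y3
  subject to:
    y1 + 2y3 >= 1
    y2 + 2y3 >= 1
    y1, y2, y3 >= 0

Solving the primal: x* = (3.5, 12).
  primal value c^T x* = 15.5.
Solving the dual: y* = (0, 0, 0.5).
  dual value b^T y* = 15.5.
Strong duality: c^T x* = b^T y*. Confirmed.

15.5


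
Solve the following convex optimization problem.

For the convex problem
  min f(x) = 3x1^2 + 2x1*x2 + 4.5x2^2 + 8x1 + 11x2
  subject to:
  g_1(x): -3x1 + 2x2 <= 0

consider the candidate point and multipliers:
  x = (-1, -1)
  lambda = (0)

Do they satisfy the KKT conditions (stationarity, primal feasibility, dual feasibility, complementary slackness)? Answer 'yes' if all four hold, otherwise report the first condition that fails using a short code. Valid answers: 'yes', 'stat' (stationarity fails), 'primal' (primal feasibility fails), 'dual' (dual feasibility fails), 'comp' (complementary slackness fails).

Gradient of f: grad f(x) = Q x + c = (0, 0)
Constraint values g_i(x) = a_i^T x - b_i:
  g_1((-1, -1)) = 1
Stationarity residual: grad f(x) + sum_i lambda_i a_i = (0, 0)
  -> stationarity OK
Primal feasibility (all g_i <= 0): FAILS
Dual feasibility (all lambda_i >= 0): OK
Complementary slackness (lambda_i * g_i(x) = 0 for all i): OK

Verdict: the first failing condition is primal_feasibility -> primal.

primal
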